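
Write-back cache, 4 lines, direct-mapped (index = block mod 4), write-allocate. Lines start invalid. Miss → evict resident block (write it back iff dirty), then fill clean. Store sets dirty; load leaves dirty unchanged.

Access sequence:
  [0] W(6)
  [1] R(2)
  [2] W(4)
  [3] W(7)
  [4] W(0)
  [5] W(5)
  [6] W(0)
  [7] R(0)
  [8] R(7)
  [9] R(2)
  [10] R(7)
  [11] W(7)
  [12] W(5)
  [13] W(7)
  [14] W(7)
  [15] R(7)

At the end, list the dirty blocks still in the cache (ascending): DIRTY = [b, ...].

0: W B6 → L2 miss [D]
1: R B2 → L2 miss wb→B6 [-]
2: W B4 → L0 miss [D]
3: W B7 → L3 miss [D]
4: W B0 → L0 miss wb→B4 [D]
5: W B5 → L1 miss [D]
6: W B0 → L0 hit [D]
7: R B0 → L0 hit [D]
8: R B7 → L3 hit [D]
9: R B2 → L2 hit [-]
10: R B7 → L3 hit [D]
11: W B7 → L3 hit [D]
12: W B5 → L1 hit [D]
13: W B7 → L3 hit [D]
14: W B7 → L3 hit [D]
15: R B7 → L3 hit [D]

DIRTY = [0, 5, 7]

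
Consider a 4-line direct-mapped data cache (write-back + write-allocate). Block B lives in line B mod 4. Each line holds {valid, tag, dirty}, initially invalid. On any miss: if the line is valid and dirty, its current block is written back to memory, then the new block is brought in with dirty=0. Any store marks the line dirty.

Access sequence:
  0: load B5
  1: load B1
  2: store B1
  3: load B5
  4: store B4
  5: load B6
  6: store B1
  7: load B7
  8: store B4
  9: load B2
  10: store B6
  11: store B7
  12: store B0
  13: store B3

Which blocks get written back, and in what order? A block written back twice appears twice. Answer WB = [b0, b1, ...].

WB = [1, 4, 7]

0: R B5 → L1 miss [-]
1: R B1 → L1 miss [-]
2: W B1 → L1 hit [D]
3: R B5 → L1 miss wb→B1 [-]
4: W B4 → L0 miss [D]
5: R B6 → L2 miss [-]
6: W B1 → L1 miss [D]
7: R B7 → L3 miss [-]
8: W B4 → L0 hit [D]
9: R B2 → L2 miss [-]
10: W B6 → L2 miss [D]
11: W B7 → L3 hit [D]
12: W B0 → L0 miss wb→B4 [D]
13: W B3 → L3 miss wb→B7 [D]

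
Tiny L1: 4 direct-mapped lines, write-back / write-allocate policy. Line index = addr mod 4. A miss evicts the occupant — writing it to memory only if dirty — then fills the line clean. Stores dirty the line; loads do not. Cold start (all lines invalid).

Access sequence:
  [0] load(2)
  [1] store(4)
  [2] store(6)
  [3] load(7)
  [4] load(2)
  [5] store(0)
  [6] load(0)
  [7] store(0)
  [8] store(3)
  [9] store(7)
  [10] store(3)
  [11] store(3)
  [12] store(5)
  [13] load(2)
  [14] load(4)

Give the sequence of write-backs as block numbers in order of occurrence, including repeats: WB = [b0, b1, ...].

  0 | R B2 → L2 miss [-]
  1 | W B4 → L0 miss [D]
  2 | W B6 → L2 miss [D]
  3 | R B7 → L3 miss [-]
  4 | R B2 → L2 miss wb→B6 [-]
  5 | W B0 → L0 miss wb→B4 [D]
  6 | R B0 → L0 hit [D]
  7 | W B0 → L0 hit [D]
  8 | W B3 → L3 miss [D]
  9 | W B7 → L3 miss wb→B3 [D]
  10 | W B3 → L3 miss wb→B7 [D]
  11 | W B3 → L3 hit [D]
  12 | W B5 → L1 miss [D]
  13 | R B2 → L2 hit [-]
  14 | R B4 → L0 miss wb→B0 [-]

WB = [6, 4, 3, 7, 0]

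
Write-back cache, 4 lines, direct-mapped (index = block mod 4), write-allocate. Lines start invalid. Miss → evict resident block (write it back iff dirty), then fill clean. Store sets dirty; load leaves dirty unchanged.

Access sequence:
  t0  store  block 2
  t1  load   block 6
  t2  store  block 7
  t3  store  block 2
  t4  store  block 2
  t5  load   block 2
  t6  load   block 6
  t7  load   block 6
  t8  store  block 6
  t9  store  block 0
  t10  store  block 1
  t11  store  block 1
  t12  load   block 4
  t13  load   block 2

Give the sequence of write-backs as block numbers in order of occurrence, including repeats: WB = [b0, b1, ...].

0: W B2 -> L2 miss  d=D]
1: R B6 -> L2 miss wb->B2  d=-]
2: W B7 -> L3 miss  d=D]
3: W B2 -> L2 miss  d=D]
4: W B2 -> L2 hit  d=D]
5: R B2 -> L2 hit  d=D]
6: R B6 -> L2 miss wb->B2  d=-]
7: R B6 -> L2 hit  d=-]
8: W B6 -> L2 hit  d=D]
9: W B0 -> L0 miss  d=D]
10: W B1 -> L1 miss  d=D]
11: W B1 -> L1 hit  d=D]
12: R B4 -> L0 miss wb->B0  d=-]
13: R B2 -> L2 miss wb->B6  d=-]

WB = [2, 2, 0, 6]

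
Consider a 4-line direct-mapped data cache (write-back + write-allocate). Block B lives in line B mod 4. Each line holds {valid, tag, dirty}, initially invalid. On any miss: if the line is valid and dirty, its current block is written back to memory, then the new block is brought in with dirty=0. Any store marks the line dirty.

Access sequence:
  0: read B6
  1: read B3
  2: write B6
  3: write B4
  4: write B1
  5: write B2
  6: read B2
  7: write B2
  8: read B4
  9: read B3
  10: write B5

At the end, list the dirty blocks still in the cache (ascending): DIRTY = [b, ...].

0: R B6 -> L2 miss  d=-]
1: R B3 -> L3 miss  d=-]
2: W B6 -> L2 hit  d=D]
3: W B4 -> L0 miss  d=D]
4: W B1 -> L1 miss  d=D]
5: W B2 -> L2 miss wb->B6  d=D]
6: R B2 -> L2 hit  d=D]
7: W B2 -> L2 hit  d=D]
8: R B4 -> L0 hit  d=D]
9: R B3 -> L3 hit  d=-]
10: W B5 -> L1 miss wb->B1  d=D]

DIRTY = [2, 4, 5]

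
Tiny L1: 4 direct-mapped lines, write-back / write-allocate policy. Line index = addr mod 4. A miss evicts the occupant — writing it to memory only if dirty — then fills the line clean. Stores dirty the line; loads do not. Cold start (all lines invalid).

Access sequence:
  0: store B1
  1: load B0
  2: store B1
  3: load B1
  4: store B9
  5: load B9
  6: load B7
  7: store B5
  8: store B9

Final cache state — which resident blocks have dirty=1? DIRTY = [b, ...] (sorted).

0: W B1 → L1 miss [D]
1: R B0 → L0 miss [-]
2: W B1 → L1 hit [D]
3: R B1 → L1 hit [D]
4: W B9 → L1 miss wb→B1 [D]
5: R B9 → L1 hit [D]
6: R B7 → L3 miss [-]
7: W B5 → L1 miss wb→B9 [D]
8: W B9 → L1 miss wb→B5 [D]

DIRTY = [9]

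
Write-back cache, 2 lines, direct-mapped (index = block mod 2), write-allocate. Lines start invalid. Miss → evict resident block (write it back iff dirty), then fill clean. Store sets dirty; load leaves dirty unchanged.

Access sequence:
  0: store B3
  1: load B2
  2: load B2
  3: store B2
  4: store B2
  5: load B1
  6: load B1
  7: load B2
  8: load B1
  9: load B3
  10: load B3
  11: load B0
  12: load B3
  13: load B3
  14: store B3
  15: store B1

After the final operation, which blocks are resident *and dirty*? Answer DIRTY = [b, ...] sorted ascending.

DIRTY = [1]

  0 | W B3 → L1 miss [D]
  1 | R B2 → L0 miss [-]
  2 | R B2 → L0 hit [-]
  3 | W B2 → L0 hit [D]
  4 | W B2 → L0 hit [D]
  5 | R B1 → L1 miss wb→B3 [-]
  6 | R B1 → L1 hit [-]
  7 | R B2 → L0 hit [D]
  8 | R B1 → L1 hit [-]
  9 | R B3 → L1 miss [-]
  10 | R B3 → L1 hit [-]
  11 | R B0 → L0 miss wb→B2 [-]
  12 | R B3 → L1 hit [-]
  13 | R B3 → L1 hit [-]
  14 | W B3 → L1 hit [D]
  15 | W B1 → L1 miss wb→B3 [D]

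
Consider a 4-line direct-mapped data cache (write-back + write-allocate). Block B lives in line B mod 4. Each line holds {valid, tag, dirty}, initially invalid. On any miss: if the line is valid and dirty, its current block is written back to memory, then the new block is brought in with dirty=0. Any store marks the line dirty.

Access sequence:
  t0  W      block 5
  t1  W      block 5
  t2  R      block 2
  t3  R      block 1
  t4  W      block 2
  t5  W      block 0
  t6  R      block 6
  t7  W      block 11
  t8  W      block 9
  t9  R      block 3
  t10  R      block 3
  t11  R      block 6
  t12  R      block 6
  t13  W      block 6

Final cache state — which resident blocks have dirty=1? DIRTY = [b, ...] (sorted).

DIRTY = [0, 6, 9]

  0 | W B5 → L1 miss [D]
  1 | W B5 → L1 hit [D]
  2 | R B2 → L2 miss [-]
  3 | R B1 → L1 miss wb→B5 [-]
  4 | W B2 → L2 hit [D]
  5 | W B0 → L0 miss [D]
  6 | R B6 → L2 miss wb→B2 [-]
  7 | W B11 → L3 miss [D]
  8 | W B9 → L1 miss [D]
  9 | R B3 → L3 miss wb→B11 [-]
  10 | R B3 → L3 hit [-]
  11 | R B6 → L2 hit [-]
  12 | R B6 → L2 hit [-]
  13 | W B6 → L2 hit [D]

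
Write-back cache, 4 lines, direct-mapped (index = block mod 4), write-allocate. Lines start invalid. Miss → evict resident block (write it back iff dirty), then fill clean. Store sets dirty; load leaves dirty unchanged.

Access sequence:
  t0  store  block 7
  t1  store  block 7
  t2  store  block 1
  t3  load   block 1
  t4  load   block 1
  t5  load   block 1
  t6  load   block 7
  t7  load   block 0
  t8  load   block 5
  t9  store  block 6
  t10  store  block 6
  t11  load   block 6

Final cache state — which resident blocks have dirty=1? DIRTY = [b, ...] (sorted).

0: W B7 → L3 miss [D]
1: W B7 → L3 hit [D]
2: W B1 → L1 miss [D]
3: R B1 → L1 hit [D]
4: R B1 → L1 hit [D]
5: R B1 → L1 hit [D]
6: R B7 → L3 hit [D]
7: R B0 → L0 miss [-]
8: R B5 → L1 miss wb→B1 [-]
9: W B6 → L2 miss [D]
10: W B6 → L2 hit [D]
11: R B6 → L2 hit [D]

DIRTY = [6, 7]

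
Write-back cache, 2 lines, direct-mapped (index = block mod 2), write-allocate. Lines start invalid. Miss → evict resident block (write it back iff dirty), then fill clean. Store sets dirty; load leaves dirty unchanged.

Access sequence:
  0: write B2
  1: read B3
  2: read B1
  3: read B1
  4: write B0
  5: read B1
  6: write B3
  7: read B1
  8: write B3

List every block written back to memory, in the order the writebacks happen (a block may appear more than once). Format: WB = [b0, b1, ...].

  0 | W B2 → L0 miss [D]
  1 | R B3 → L1 miss [-]
  2 | R B1 → L1 miss [-]
  3 | R B1 → L1 hit [-]
  4 | W B0 → L0 miss wb→B2 [D]
  5 | R B1 → L1 hit [-]
  6 | W B3 → L1 miss [D]
  7 | R B1 → L1 miss wb→B3 [-]
  8 | W B3 → L1 miss [D]

WB = [2, 3]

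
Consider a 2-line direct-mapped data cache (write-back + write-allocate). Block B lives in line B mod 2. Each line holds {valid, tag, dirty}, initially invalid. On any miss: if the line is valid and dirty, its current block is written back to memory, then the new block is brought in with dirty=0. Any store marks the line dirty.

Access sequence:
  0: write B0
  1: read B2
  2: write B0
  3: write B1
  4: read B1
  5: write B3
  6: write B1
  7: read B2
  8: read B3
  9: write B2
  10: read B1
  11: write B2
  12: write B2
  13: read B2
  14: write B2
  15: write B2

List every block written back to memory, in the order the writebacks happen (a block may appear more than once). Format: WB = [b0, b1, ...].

WB = [0, 1, 3, 0, 1]

0: W B0 → L0 miss [D]
1: R B2 → L0 miss wb→B0 [-]
2: W B0 → L0 miss [D]
3: W B1 → L1 miss [D]
4: R B1 → L1 hit [D]
5: W B3 → L1 miss wb→B1 [D]
6: W B1 → L1 miss wb→B3 [D]
7: R B2 → L0 miss wb→B0 [-]
8: R B3 → L1 miss wb→B1 [-]
9: W B2 → L0 hit [D]
10: R B1 → L1 miss [-]
11: W B2 → L0 hit [D]
12: W B2 → L0 hit [D]
13: R B2 → L0 hit [D]
14: W B2 → L0 hit [D]
15: W B2 → L0 hit [D]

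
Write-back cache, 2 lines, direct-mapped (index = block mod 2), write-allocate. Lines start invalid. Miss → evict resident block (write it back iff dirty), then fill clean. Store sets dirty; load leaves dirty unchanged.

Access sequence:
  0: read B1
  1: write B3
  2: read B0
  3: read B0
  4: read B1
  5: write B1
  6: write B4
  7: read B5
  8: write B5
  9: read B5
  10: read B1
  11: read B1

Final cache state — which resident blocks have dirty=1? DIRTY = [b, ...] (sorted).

0: R B1 → L1 miss [-]
1: W B3 → L1 miss [D]
2: R B0 → L0 miss [-]
3: R B0 → L0 hit [-]
4: R B1 → L1 miss wb→B3 [-]
5: W B1 → L1 hit [D]
6: W B4 → L0 miss [D]
7: R B5 → L1 miss wb→B1 [-]
8: W B5 → L1 hit [D]
9: R B5 → L1 hit [D]
10: R B1 → L1 miss wb→B5 [-]
11: R B1 → L1 hit [-]

DIRTY = [4]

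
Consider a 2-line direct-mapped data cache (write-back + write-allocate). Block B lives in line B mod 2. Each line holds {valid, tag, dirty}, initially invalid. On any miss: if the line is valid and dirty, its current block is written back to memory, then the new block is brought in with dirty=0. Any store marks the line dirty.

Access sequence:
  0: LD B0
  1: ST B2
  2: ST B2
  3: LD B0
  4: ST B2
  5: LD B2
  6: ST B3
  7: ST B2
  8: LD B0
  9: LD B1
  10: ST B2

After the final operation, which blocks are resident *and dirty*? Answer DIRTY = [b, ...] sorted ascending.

DIRTY = [2]

0: R B0 → L0 miss [-]
1: W B2 → L0 miss [D]
2: W B2 → L0 hit [D]
3: R B0 → L0 miss wb→B2 [-]
4: W B2 → L0 miss [D]
5: R B2 → L0 hit [D]
6: W B3 → L1 miss [D]
7: W B2 → L0 hit [D]
8: R B0 → L0 miss wb→B2 [-]
9: R B1 → L1 miss wb→B3 [-]
10: W B2 → L0 miss [D]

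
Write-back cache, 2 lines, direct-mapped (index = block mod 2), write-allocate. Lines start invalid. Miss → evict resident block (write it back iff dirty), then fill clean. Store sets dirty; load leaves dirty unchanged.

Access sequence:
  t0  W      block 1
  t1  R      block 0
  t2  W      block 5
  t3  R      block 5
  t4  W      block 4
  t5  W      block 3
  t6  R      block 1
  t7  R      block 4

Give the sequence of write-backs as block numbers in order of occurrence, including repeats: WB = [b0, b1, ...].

WB = [1, 5, 3]

  0 | W B1 → L1 miss [D]
  1 | R B0 → L0 miss [-]
  2 | W B5 → L1 miss wb→B1 [D]
  3 | R B5 → L1 hit [D]
  4 | W B4 → L0 miss [D]
  5 | W B3 → L1 miss wb→B5 [D]
  6 | R B1 → L1 miss wb→B3 [-]
  7 | R B4 → L0 hit [D]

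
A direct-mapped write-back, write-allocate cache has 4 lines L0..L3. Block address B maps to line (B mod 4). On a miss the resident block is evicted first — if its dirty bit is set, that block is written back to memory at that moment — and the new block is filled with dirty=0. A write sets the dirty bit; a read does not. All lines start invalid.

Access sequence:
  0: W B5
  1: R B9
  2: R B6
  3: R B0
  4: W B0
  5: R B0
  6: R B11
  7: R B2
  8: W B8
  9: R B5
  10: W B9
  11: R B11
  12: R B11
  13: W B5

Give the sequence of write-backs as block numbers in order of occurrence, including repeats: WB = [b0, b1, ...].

0: W B5 → L1 miss [D]
1: R B9 → L1 miss wb→B5 [-]
2: R B6 → L2 miss [-]
3: R B0 → L0 miss [-]
4: W B0 → L0 hit [D]
5: R B0 → L0 hit [D]
6: R B11 → L3 miss [-]
7: R B2 → L2 miss [-]
8: W B8 → L0 miss wb→B0 [D]
9: R B5 → L1 miss [-]
10: W B9 → L1 miss [D]
11: R B11 → L3 hit [-]
12: R B11 → L3 hit [-]
13: W B5 → L1 miss wb→B9 [D]

WB = [5, 0, 9]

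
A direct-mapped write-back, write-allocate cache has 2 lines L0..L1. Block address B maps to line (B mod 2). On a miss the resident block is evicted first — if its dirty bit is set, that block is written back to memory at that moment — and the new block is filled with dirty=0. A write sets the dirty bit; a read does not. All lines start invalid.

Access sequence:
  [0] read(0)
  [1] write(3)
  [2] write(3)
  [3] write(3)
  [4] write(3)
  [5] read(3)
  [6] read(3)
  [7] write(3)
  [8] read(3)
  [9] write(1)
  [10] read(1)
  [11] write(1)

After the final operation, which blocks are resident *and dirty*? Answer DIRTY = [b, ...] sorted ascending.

0: R B0 → L0 miss [-]
1: W B3 → L1 miss [D]
2: W B3 → L1 hit [D]
3: W B3 → L1 hit [D]
4: W B3 → L1 hit [D]
5: R B3 → L1 hit [D]
6: R B3 → L1 hit [D]
7: W B3 → L1 hit [D]
8: R B3 → L1 hit [D]
9: W B1 → L1 miss wb→B3 [D]
10: R B1 → L1 hit [D]
11: W B1 → L1 hit [D]

DIRTY = [1]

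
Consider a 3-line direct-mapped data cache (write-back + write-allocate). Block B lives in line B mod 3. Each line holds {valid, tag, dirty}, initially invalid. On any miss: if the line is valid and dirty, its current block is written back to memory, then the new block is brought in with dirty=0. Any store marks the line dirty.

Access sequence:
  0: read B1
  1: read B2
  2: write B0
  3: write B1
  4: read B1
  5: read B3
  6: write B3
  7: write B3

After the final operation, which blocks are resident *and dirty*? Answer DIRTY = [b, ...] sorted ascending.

DIRTY = [1, 3]

0: R B1 → L1 miss [-]
1: R B2 → L2 miss [-]
2: W B0 → L0 miss [D]
3: W B1 → L1 hit [D]
4: R B1 → L1 hit [D]
5: R B3 → L0 miss wb→B0 [-]
6: W B3 → L0 hit [D]
7: W B3 → L0 hit [D]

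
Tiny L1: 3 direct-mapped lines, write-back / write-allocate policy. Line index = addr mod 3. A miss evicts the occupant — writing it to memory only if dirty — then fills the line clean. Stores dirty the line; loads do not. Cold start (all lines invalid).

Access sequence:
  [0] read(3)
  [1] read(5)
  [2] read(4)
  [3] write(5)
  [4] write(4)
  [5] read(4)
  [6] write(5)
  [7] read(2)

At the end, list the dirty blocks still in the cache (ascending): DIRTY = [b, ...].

DIRTY = [4]

0: R B3 -> L0 miss  d=-]
1: R B5 -> L2 miss  d=-]
2: R B4 -> L1 miss  d=-]
3: W B5 -> L2 hit  d=D]
4: W B4 -> L1 hit  d=D]
5: R B4 -> L1 hit  d=D]
6: W B5 -> L2 hit  d=D]
7: R B2 -> L2 miss wb->B5  d=-]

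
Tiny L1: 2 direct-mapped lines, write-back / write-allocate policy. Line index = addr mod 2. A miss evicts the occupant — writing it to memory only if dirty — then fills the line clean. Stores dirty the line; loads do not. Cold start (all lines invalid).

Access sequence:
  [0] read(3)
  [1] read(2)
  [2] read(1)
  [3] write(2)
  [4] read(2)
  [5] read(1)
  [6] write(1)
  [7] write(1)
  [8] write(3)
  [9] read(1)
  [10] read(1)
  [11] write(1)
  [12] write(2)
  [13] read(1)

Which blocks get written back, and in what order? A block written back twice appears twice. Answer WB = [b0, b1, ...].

0: R B3 → L1 miss [-]
1: R B2 → L0 miss [-]
2: R B1 → L1 miss [-]
3: W B2 → L0 hit [D]
4: R B2 → L0 hit [D]
5: R B1 → L1 hit [-]
6: W B1 → L1 hit [D]
7: W B1 → L1 hit [D]
8: W B3 → L1 miss wb→B1 [D]
9: R B1 → L1 miss wb→B3 [-]
10: R B1 → L1 hit [-]
11: W B1 → L1 hit [D]
12: W B2 → L0 hit [D]
13: R B1 → L1 hit [D]

WB = [1, 3]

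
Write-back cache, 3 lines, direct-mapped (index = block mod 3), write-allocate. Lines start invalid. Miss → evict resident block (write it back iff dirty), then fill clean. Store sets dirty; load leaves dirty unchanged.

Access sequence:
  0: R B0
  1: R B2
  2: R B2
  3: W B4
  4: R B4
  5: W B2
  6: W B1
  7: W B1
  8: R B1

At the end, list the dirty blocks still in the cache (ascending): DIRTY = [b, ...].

DIRTY = [1, 2]

  0 | R B0 → L0 miss [-]
  1 | R B2 → L2 miss [-]
  2 | R B2 → L2 hit [-]
  3 | W B4 → L1 miss [D]
  4 | R B4 → L1 hit [D]
  5 | W B2 → L2 hit [D]
  6 | W B1 → L1 miss wb→B4 [D]
  7 | W B1 → L1 hit [D]
  8 | R B1 → L1 hit [D]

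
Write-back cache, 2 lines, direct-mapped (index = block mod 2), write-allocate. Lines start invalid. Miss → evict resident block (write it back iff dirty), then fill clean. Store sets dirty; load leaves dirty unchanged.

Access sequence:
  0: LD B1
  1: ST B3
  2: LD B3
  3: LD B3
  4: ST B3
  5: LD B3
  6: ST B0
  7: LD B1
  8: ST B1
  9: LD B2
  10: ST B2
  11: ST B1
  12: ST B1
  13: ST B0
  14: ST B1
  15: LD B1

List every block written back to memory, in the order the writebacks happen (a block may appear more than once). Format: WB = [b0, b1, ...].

  0 | R B1 → L1 miss [-]
  1 | W B3 → L1 miss [D]
  2 | R B3 → L1 hit [D]
  3 | R B3 → L1 hit [D]
  4 | W B3 → L1 hit [D]
  5 | R B3 → L1 hit [D]
  6 | W B0 → L0 miss [D]
  7 | R B1 → L1 miss wb→B3 [-]
  8 | W B1 → L1 hit [D]
  9 | R B2 → L0 miss wb→B0 [-]
  10 | W B2 → L0 hit [D]
  11 | W B1 → L1 hit [D]
  12 | W B1 → L1 hit [D]
  13 | W B0 → L0 miss wb→B2 [D]
  14 | W B1 → L1 hit [D]
  15 | R B1 → L1 hit [D]

WB = [3, 0, 2]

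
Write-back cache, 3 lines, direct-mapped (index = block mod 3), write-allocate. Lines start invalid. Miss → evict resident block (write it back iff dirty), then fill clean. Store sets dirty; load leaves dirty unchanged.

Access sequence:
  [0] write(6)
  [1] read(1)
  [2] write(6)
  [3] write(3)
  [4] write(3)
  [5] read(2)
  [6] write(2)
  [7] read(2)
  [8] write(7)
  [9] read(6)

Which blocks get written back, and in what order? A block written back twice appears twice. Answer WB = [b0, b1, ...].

0: W B6 → L0 miss [D]
1: R B1 → L1 miss [-]
2: W B6 → L0 hit [D]
3: W B3 → L0 miss wb→B6 [D]
4: W B3 → L0 hit [D]
5: R B2 → L2 miss [-]
6: W B2 → L2 hit [D]
7: R B2 → L2 hit [D]
8: W B7 → L1 miss [D]
9: R B6 → L0 miss wb→B3 [-]

WB = [6, 3]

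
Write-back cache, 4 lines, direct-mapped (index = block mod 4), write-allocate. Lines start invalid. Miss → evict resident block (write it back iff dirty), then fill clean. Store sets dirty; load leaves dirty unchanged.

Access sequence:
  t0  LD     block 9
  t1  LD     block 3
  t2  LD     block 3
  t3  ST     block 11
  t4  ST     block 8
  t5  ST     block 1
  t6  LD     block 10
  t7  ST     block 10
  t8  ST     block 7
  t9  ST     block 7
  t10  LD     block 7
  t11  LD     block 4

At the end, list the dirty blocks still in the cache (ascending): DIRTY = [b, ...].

DIRTY = [1, 7, 10]

0: R B9 → L1 miss [-]
1: R B3 → L3 miss [-]
2: R B3 → L3 hit [-]
3: W B11 → L3 miss [D]
4: W B8 → L0 miss [D]
5: W B1 → L1 miss [D]
6: R B10 → L2 miss [-]
7: W B10 → L2 hit [D]
8: W B7 → L3 miss wb→B11 [D]
9: W B7 → L3 hit [D]
10: R B7 → L3 hit [D]
11: R B4 → L0 miss wb→B8 [-]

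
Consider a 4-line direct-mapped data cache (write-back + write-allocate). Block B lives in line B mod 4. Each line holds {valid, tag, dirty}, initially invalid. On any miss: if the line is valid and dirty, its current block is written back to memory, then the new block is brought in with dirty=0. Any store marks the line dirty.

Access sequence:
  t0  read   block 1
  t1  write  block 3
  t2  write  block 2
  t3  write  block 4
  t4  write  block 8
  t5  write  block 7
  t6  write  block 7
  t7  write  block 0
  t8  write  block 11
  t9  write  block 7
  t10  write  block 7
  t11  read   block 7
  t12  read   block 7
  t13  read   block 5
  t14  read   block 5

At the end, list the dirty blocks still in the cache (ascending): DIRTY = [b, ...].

0: R B1 → L1 miss [-]
1: W B3 → L3 miss [D]
2: W B2 → L2 miss [D]
3: W B4 → L0 miss [D]
4: W B8 → L0 miss wb→B4 [D]
5: W B7 → L3 miss wb→B3 [D]
6: W B7 → L3 hit [D]
7: W B0 → L0 miss wb→B8 [D]
8: W B11 → L3 miss wb→B7 [D]
9: W B7 → L3 miss wb→B11 [D]
10: W B7 → L3 hit [D]
11: R B7 → L3 hit [D]
12: R B7 → L3 hit [D]
13: R B5 → L1 miss [-]
14: R B5 → L1 hit [-]

DIRTY = [0, 2, 7]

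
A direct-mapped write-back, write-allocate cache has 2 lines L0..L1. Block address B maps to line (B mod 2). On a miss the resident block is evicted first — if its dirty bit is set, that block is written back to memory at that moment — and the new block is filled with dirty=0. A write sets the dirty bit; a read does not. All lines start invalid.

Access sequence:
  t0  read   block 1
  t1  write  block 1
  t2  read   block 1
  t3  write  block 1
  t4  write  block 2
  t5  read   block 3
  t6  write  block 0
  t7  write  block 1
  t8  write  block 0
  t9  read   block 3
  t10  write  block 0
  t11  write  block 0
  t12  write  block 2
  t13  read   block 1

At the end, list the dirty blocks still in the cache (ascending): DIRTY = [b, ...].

DIRTY = [2]

0: R B1 -> L1 miss  d=-]
1: W B1 -> L1 hit  d=D]
2: R B1 -> L1 hit  d=D]
3: W B1 -> L1 hit  d=D]
4: W B2 -> L0 miss  d=D]
5: R B3 -> L1 miss wb->B1  d=-]
6: W B0 -> L0 miss wb->B2  d=D]
7: W B1 -> L1 miss  d=D]
8: W B0 -> L0 hit  d=D]
9: R B3 -> L1 miss wb->B1  d=-]
10: W B0 -> L0 hit  d=D]
11: W B0 -> L0 hit  d=D]
12: W B2 -> L0 miss wb->B0  d=D]
13: R B1 -> L1 miss  d=-]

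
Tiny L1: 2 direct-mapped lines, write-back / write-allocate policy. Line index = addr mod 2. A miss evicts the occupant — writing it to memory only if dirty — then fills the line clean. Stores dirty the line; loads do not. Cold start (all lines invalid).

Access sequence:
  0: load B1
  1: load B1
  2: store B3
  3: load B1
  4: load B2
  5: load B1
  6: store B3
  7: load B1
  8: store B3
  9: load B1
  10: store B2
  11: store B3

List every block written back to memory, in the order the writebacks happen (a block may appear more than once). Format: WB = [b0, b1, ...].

WB = [3, 3, 3]

0: R B1 → L1 miss [-]
1: R B1 → L1 hit [-]
2: W B3 → L1 miss [D]
3: R B1 → L1 miss wb→B3 [-]
4: R B2 → L0 miss [-]
5: R B1 → L1 hit [-]
6: W B3 → L1 miss [D]
7: R B1 → L1 miss wb→B3 [-]
8: W B3 → L1 miss [D]
9: R B1 → L1 miss wb→B3 [-]
10: W B2 → L0 hit [D]
11: W B3 → L1 miss [D]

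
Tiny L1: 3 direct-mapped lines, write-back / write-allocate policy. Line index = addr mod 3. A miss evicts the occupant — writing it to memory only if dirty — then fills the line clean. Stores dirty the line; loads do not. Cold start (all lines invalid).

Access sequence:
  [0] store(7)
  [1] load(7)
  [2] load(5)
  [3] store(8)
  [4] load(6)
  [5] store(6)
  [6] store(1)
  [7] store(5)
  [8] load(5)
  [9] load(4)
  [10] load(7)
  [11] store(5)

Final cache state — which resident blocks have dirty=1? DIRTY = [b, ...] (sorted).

DIRTY = [5, 6]

0: W B7 → L1 miss [D]
1: R B7 → L1 hit [D]
2: R B5 → L2 miss [-]
3: W B8 → L2 miss [D]
4: R B6 → L0 miss [-]
5: W B6 → L0 hit [D]
6: W B1 → L1 miss wb→B7 [D]
7: W B5 → L2 miss wb→B8 [D]
8: R B5 → L2 hit [D]
9: R B4 → L1 miss wb→B1 [-]
10: R B7 → L1 miss [-]
11: W B5 → L2 hit [D]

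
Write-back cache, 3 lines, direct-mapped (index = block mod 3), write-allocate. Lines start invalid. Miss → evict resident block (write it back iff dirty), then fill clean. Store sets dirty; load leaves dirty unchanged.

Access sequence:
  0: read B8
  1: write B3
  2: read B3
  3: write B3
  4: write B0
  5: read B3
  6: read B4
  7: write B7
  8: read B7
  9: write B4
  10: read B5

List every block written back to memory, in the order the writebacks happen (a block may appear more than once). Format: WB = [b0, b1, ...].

WB = [3, 0, 7]

0: R B8 → L2 miss [-]
1: W B3 → L0 miss [D]
2: R B3 → L0 hit [D]
3: W B3 → L0 hit [D]
4: W B0 → L0 miss wb→B3 [D]
5: R B3 → L0 miss wb→B0 [-]
6: R B4 → L1 miss [-]
7: W B7 → L1 miss [D]
8: R B7 → L1 hit [D]
9: W B4 → L1 miss wb→B7 [D]
10: R B5 → L2 miss [-]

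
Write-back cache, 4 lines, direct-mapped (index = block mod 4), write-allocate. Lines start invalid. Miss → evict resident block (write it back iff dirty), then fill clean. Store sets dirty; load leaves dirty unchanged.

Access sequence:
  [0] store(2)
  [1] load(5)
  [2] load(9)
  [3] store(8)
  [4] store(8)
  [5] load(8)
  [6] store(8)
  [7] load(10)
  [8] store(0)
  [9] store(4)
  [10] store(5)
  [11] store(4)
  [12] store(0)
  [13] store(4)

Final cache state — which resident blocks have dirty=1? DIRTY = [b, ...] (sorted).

0: W B2 → L2 miss [D]
1: R B5 → L1 miss [-]
2: R B9 → L1 miss [-]
3: W B8 → L0 miss [D]
4: W B8 → L0 hit [D]
5: R B8 → L0 hit [D]
6: W B8 → L0 hit [D]
7: R B10 → L2 miss wb→B2 [-]
8: W B0 → L0 miss wb→B8 [D]
9: W B4 → L0 miss wb→B0 [D]
10: W B5 → L1 miss [D]
11: W B4 → L0 hit [D]
12: W B0 → L0 miss wb→B4 [D]
13: W B4 → L0 miss wb→B0 [D]

DIRTY = [4, 5]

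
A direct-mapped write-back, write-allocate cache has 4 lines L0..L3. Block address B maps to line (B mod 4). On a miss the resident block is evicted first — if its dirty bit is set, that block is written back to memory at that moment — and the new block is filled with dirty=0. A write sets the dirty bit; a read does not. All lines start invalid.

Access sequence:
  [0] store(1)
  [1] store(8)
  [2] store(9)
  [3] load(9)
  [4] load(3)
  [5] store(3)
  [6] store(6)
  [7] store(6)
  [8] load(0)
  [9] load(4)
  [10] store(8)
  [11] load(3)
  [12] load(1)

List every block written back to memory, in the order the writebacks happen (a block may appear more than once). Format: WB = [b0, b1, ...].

0: W B1 -> L1 miss  d=D]
1: W B8 -> L0 miss  d=D]
2: W B9 -> L1 miss wb->B1  d=D]
3: R B9 -> L1 hit  d=D]
4: R B3 -> L3 miss  d=-]
5: W B3 -> L3 hit  d=D]
6: W B6 -> L2 miss  d=D]
7: W B6 -> L2 hit  d=D]
8: R B0 -> L0 miss wb->B8  d=-]
9: R B4 -> L0 miss  d=-]
10: W B8 -> L0 miss  d=D]
11: R B3 -> L3 hit  d=D]
12: R B1 -> L1 miss wb->B9  d=-]

WB = [1, 8, 9]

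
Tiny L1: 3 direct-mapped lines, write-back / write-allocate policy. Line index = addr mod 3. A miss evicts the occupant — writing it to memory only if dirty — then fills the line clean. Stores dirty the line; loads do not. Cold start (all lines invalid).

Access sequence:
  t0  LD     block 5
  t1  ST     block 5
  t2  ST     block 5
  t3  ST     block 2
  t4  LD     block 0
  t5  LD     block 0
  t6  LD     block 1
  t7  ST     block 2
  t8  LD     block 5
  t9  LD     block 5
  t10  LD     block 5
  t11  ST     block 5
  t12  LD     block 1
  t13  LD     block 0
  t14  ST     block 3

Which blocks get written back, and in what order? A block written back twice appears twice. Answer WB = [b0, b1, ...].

WB = [5, 2]

  0 | R B5 → L2 miss [-]
  1 | W B5 → L2 hit [D]
  2 | W B5 → L2 hit [D]
  3 | W B2 → L2 miss wb→B5 [D]
  4 | R B0 → L0 miss [-]
  5 | R B0 → L0 hit [-]
  6 | R B1 → L1 miss [-]
  7 | W B2 → L2 hit [D]
  8 | R B5 → L2 miss wb→B2 [-]
  9 | R B5 → L2 hit [-]
  10 | R B5 → L2 hit [-]
  11 | W B5 → L2 hit [D]
  12 | R B1 → L1 hit [-]
  13 | R B0 → L0 hit [-]
  14 | W B3 → L0 miss [D]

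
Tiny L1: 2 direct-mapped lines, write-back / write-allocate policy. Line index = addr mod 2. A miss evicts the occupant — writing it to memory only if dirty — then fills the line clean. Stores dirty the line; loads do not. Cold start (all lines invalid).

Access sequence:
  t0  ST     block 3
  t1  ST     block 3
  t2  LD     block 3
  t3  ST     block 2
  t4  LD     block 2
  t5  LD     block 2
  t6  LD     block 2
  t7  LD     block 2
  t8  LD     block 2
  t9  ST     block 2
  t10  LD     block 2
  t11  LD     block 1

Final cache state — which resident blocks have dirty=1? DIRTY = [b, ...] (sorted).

0: W B3 → L1 miss [D]
1: W B3 → L1 hit [D]
2: R B3 → L1 hit [D]
3: W B2 → L0 miss [D]
4: R B2 → L0 hit [D]
5: R B2 → L0 hit [D]
6: R B2 → L0 hit [D]
7: R B2 → L0 hit [D]
8: R B2 → L0 hit [D]
9: W B2 → L0 hit [D]
10: R B2 → L0 hit [D]
11: R B1 → L1 miss wb→B3 [-]

DIRTY = [2]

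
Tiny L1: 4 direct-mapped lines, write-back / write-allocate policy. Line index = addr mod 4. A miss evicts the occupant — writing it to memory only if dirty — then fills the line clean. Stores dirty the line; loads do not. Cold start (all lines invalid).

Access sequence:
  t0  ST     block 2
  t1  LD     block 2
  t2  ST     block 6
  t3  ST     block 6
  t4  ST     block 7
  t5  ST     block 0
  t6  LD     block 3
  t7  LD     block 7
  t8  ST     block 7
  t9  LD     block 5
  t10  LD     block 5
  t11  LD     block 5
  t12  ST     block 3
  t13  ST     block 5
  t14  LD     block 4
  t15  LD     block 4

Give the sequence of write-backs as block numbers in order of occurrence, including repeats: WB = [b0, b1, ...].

  0 | W B2 → L2 miss [D]
  1 | R B2 → L2 hit [D]
  2 | W B6 → L2 miss wb→B2 [D]
  3 | W B6 → L2 hit [D]
  4 | W B7 → L3 miss [D]
  5 | W B0 → L0 miss [D]
  6 | R B3 → L3 miss wb→B7 [-]
  7 | R B7 → L3 miss [-]
  8 | W B7 → L3 hit [D]
  9 | R B5 → L1 miss [-]
  10 | R B5 → L1 hit [-]
  11 | R B5 → L1 hit [-]
  12 | W B3 → L3 miss wb→B7 [D]
  13 | W B5 → L1 hit [D]
  14 | R B4 → L0 miss wb→B0 [-]
  15 | R B4 → L0 hit [-]

WB = [2, 7, 7, 0]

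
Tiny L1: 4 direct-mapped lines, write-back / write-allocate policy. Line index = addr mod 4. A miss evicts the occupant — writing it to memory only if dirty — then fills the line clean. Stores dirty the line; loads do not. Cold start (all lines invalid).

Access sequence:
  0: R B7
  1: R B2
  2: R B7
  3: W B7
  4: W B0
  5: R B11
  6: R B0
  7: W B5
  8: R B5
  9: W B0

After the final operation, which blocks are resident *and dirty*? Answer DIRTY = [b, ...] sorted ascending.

  0 | R B7 → L3 miss [-]
  1 | R B2 → L2 miss [-]
  2 | R B7 → L3 hit [-]
  3 | W B7 → L3 hit [D]
  4 | W B0 → L0 miss [D]
  5 | R B11 → L3 miss wb→B7 [-]
  6 | R B0 → L0 hit [D]
  7 | W B5 → L1 miss [D]
  8 | R B5 → L1 hit [D]
  9 | W B0 → L0 hit [D]

DIRTY = [0, 5]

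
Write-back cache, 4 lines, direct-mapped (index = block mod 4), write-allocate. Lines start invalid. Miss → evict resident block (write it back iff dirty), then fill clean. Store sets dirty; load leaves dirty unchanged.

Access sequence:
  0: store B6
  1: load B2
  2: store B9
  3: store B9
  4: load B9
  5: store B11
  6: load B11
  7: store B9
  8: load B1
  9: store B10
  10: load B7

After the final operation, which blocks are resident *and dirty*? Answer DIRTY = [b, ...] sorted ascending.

DIRTY = [10]

0: W B6 → L2 miss [D]
1: R B2 → L2 miss wb→B6 [-]
2: W B9 → L1 miss [D]
3: W B9 → L1 hit [D]
4: R B9 → L1 hit [D]
5: W B11 → L3 miss [D]
6: R B11 → L3 hit [D]
7: W B9 → L1 hit [D]
8: R B1 → L1 miss wb→B9 [-]
9: W B10 → L2 miss [D]
10: R B7 → L3 miss wb→B11 [-]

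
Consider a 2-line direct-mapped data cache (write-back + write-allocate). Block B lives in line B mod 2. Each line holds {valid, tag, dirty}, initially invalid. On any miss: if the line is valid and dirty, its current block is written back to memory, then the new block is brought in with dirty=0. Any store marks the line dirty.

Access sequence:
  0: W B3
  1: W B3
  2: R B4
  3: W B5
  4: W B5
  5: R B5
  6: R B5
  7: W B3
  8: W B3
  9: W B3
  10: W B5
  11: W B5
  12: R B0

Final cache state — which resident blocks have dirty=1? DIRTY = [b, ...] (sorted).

  0 | W B3 → L1 miss [D]
  1 | W B3 → L1 hit [D]
  2 | R B4 → L0 miss [-]
  3 | W B5 → L1 miss wb→B3 [D]
  4 | W B5 → L1 hit [D]
  5 | R B5 → L1 hit [D]
  6 | R B5 → L1 hit [D]
  7 | W B3 → L1 miss wb→B5 [D]
  8 | W B3 → L1 hit [D]
  9 | W B3 → L1 hit [D]
  10 | W B5 → L1 miss wb→B3 [D]
  11 | W B5 → L1 hit [D]
  12 | R B0 → L0 miss [-]

DIRTY = [5]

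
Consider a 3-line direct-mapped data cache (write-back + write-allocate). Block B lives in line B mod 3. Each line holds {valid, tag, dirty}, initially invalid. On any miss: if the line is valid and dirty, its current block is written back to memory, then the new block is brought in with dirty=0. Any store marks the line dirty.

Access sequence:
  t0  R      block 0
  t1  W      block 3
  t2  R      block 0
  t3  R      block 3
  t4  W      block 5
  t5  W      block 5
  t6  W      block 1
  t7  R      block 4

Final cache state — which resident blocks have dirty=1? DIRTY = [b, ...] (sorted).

DIRTY = [5]

0: R B0 → L0 miss [-]
1: W B3 → L0 miss [D]
2: R B0 → L0 miss wb→B3 [-]
3: R B3 → L0 miss [-]
4: W B5 → L2 miss [D]
5: W B5 → L2 hit [D]
6: W B1 → L1 miss [D]
7: R B4 → L1 miss wb→B1 [-]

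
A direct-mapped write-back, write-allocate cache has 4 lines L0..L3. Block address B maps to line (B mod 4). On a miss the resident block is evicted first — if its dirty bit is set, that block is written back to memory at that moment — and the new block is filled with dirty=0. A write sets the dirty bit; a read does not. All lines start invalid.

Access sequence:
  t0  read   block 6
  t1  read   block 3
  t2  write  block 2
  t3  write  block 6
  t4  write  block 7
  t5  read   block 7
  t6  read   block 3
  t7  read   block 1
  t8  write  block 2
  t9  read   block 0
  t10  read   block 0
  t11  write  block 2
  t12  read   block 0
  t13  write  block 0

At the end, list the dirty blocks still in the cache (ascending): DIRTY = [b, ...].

DIRTY = [0, 2]

  0 | R B6 → L2 miss [-]
  1 | R B3 → L3 miss [-]
  2 | W B2 → L2 miss [D]
  3 | W B6 → L2 miss wb→B2 [D]
  4 | W B7 → L3 miss [D]
  5 | R B7 → L3 hit [D]
  6 | R B3 → L3 miss wb→B7 [-]
  7 | R B1 → L1 miss [-]
  8 | W B2 → L2 miss wb→B6 [D]
  9 | R B0 → L0 miss [-]
  10 | R B0 → L0 hit [-]
  11 | W B2 → L2 hit [D]
  12 | R B0 → L0 hit [-]
  13 | W B0 → L0 hit [D]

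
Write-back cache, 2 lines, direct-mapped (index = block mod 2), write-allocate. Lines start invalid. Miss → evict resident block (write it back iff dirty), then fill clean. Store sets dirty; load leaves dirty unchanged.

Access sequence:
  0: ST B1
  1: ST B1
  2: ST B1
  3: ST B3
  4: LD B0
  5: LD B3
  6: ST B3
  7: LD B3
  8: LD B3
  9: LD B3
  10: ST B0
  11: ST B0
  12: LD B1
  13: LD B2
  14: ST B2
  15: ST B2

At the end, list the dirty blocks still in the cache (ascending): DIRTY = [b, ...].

DIRTY = [2]

  0 | W B1 → L1 miss [D]
  1 | W B1 → L1 hit [D]
  2 | W B1 → L1 hit [D]
  3 | W B3 → L1 miss wb→B1 [D]
  4 | R B0 → L0 miss [-]
  5 | R B3 → L1 hit [D]
  6 | W B3 → L1 hit [D]
  7 | R B3 → L1 hit [D]
  8 | R B3 → L1 hit [D]
  9 | R B3 → L1 hit [D]
  10 | W B0 → L0 hit [D]
  11 | W B0 → L0 hit [D]
  12 | R B1 → L1 miss wb→B3 [-]
  13 | R B2 → L0 miss wb→B0 [-]
  14 | W B2 → L0 hit [D]
  15 | W B2 → L0 hit [D]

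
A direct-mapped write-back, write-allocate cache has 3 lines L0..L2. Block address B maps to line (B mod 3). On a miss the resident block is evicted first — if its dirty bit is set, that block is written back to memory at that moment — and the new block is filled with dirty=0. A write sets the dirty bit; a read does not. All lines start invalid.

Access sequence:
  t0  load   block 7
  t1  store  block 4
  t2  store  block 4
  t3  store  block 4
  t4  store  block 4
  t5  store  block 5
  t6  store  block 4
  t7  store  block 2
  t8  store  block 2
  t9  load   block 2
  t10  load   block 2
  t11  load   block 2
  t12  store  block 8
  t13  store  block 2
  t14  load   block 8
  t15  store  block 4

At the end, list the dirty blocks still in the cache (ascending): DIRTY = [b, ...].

DIRTY = [4]

0: R B7 → L1 miss [-]
1: W B4 → L1 miss [D]
2: W B4 → L1 hit [D]
3: W B4 → L1 hit [D]
4: W B4 → L1 hit [D]
5: W B5 → L2 miss [D]
6: W B4 → L1 hit [D]
7: W B2 → L2 miss wb→B5 [D]
8: W B2 → L2 hit [D]
9: R B2 → L2 hit [D]
10: R B2 → L2 hit [D]
11: R B2 → L2 hit [D]
12: W B8 → L2 miss wb→B2 [D]
13: W B2 → L2 miss wb→B8 [D]
14: R B8 → L2 miss wb→B2 [-]
15: W B4 → L1 hit [D]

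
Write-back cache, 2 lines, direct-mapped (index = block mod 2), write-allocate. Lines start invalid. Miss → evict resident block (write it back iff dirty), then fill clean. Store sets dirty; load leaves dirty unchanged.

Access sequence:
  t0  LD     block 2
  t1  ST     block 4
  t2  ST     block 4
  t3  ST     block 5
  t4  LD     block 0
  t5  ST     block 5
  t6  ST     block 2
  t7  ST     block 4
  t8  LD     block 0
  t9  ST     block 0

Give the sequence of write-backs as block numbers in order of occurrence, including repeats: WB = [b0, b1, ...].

0: R B2 -> L0 miss  d=-]
1: W B4 -> L0 miss  d=D]
2: W B4 -> L0 hit  d=D]
3: W B5 -> L1 miss  d=D]
4: R B0 -> L0 miss wb->B4  d=-]
5: W B5 -> L1 hit  d=D]
6: W B2 -> L0 miss  d=D]
7: W B4 -> L0 miss wb->B2  d=D]
8: R B0 -> L0 miss wb->B4  d=-]
9: W B0 -> L0 hit  d=D]

WB = [4, 2, 4]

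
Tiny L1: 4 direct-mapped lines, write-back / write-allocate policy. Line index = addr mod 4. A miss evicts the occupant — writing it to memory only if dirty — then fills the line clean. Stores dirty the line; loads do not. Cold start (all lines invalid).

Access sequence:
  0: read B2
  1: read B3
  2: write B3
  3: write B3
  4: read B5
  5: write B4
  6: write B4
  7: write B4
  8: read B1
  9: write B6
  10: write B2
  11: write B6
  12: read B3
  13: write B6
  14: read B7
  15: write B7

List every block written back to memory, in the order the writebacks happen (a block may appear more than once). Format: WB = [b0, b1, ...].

WB = [6, 2, 3]

0: R B2 → L2 miss [-]
1: R B3 → L3 miss [-]
2: W B3 → L3 hit [D]
3: W B3 → L3 hit [D]
4: R B5 → L1 miss [-]
5: W B4 → L0 miss [D]
6: W B4 → L0 hit [D]
7: W B4 → L0 hit [D]
8: R B1 → L1 miss [-]
9: W B6 → L2 miss [D]
10: W B2 → L2 miss wb→B6 [D]
11: W B6 → L2 miss wb→B2 [D]
12: R B3 → L3 hit [D]
13: W B6 → L2 hit [D]
14: R B7 → L3 miss wb→B3 [-]
15: W B7 → L3 hit [D]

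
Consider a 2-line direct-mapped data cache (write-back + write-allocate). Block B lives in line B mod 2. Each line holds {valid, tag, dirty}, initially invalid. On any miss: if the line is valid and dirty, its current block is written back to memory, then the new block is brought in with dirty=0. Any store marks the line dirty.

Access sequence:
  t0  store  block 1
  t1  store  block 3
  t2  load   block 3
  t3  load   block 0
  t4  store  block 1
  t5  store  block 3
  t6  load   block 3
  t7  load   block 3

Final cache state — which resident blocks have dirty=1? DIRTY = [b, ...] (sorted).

DIRTY = [3]

0: W B1 → L1 miss [D]
1: W B3 → L1 miss wb→B1 [D]
2: R B3 → L1 hit [D]
3: R B0 → L0 miss [-]
4: W B1 → L1 miss wb→B3 [D]
5: W B3 → L1 miss wb→B1 [D]
6: R B3 → L1 hit [D]
7: R B3 → L1 hit [D]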